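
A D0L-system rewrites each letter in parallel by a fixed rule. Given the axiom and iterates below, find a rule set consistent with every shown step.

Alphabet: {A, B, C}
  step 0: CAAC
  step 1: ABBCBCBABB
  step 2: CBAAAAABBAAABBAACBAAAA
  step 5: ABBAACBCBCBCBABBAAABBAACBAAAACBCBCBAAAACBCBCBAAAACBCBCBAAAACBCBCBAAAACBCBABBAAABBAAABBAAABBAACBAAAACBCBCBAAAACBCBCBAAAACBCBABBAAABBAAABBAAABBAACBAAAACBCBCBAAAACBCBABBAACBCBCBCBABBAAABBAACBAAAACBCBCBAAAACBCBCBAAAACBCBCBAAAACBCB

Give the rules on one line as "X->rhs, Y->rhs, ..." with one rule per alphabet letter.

A->CB, B->AA, C->ABB

  step 1 ⇒ step 2: ABBCBCBABB ⇒ CB·AA·AA·ABB·AA·ABB·AA·CB·AA·AA
    A ↦ CB
    B ↦ AA
    C ↦ ABB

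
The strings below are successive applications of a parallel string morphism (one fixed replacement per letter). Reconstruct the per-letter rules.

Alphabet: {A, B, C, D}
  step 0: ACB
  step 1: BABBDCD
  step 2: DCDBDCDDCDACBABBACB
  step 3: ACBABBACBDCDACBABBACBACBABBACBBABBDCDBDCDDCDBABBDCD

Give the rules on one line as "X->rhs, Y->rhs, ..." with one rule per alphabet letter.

  step 2 ⇒ step 3: DCDBDCDDCDACBABBACB ⇒ ACB·ABB·ACB·DCD·ACB·ABB·ACB·ACB·ABB·ACB·B·ABB·DCD·B·DCD·DCD·B·ABB·DCD
    A ↦ B
    B ↦ DCD
    C ↦ ABB
    D ↦ ACB

A->B, B->DCD, C->ABB, D->ACB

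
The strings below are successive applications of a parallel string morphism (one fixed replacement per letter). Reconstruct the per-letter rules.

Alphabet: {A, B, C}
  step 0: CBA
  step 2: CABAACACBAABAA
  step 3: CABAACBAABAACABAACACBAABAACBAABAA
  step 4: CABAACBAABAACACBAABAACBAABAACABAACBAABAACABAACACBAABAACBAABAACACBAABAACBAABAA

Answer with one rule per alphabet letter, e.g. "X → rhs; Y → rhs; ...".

  step 3 ⇒ step 4: CABAACBAABAACABAACACBAABAACBAABAA ⇒ CA·BAA·C·BAA·BAA·CA·C·BAA·BAA·C·BAA·BAA·CA·BAA·C·BAA·BAA·CA·BAA·CA·C·BAA·BAA·C·BAA·BAA·CA·C·BAA·BAA·C·BAA·BAA
    A ↦ BAA
    B ↦ C
    C ↦ CA

A->BAA, B->C, C->CA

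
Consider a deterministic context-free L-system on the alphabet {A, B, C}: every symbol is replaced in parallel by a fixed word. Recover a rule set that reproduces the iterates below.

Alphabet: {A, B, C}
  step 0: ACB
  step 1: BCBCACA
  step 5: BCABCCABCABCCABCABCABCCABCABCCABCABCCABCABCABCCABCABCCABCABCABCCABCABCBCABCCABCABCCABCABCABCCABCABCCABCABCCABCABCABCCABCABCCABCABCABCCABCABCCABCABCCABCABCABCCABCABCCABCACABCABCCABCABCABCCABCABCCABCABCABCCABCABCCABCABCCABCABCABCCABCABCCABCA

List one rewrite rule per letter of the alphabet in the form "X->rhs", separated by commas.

A->BC, B->CA, C->BCA

  step 0 ⇒ step 1: ACB ⇒ BC·BCA·CA
    A ↦ BC
    B ↦ CA
    C ↦ BCA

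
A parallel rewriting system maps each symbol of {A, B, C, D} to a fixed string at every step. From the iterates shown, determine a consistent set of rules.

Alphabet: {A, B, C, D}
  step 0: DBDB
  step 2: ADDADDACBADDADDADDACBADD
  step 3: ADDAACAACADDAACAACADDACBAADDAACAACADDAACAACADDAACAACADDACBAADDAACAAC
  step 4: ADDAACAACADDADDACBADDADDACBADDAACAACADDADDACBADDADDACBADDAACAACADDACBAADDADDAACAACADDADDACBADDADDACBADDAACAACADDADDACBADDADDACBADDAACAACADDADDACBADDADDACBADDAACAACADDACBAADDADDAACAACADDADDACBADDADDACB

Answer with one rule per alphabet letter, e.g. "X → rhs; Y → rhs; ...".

A->ADD, B->A, C->ACB, D->AAC

  step 3 ⇒ step 4: ADDAACAACADDAACAACADDACBAADDAACAACADDAACAACADDAACAACADDACBAADDAACAAC ⇒ ADD·AAC·AAC·ADD·ADD·ACB·ADD·ADD·ACB·ADD·AAC·AAC·ADD·ADD·ACB·ADD·ADD·ACB·ADD·AAC·AAC·ADD·ACB·A·ADD·ADD·AAC·AAC·ADD·ADD·ACB·ADD·ADD·ACB·ADD·AAC·AAC·ADD·ADD·ACB·ADD·ADD·ACB·ADD·AAC·AAC·ADD·ADD·ACB·ADD·ADD·ACB·ADD·AAC·AAC·ADD·ACB·A·ADD·ADD·AAC·AAC·ADD·ADD·ACB·ADD·ADD·ACB
    A ↦ ADD
    B ↦ A
    C ↦ ACB
    D ↦ AAC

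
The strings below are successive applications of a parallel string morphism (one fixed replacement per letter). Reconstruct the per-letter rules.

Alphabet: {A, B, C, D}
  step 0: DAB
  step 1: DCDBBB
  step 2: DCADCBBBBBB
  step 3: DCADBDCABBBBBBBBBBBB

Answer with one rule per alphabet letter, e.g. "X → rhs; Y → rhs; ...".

A->DB, B->BB, C->A, D->DC

  step 2 ⇒ step 3: DCADCBBBBBB ⇒ DC·A·DB·DC·A·BB·BB·BB·BB·BB·BB
    A ↦ DB
    B ↦ BB
    C ↦ A
    D ↦ DC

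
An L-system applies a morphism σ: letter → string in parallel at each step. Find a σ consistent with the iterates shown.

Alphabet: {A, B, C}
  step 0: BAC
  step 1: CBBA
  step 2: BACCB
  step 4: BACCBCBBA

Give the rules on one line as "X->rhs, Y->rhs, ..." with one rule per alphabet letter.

A->B, B->C, C->BA

  step 1 ⇒ step 2: CBBA ⇒ BA·C·C·B
    A ↦ B
    B ↦ C
    C ↦ BA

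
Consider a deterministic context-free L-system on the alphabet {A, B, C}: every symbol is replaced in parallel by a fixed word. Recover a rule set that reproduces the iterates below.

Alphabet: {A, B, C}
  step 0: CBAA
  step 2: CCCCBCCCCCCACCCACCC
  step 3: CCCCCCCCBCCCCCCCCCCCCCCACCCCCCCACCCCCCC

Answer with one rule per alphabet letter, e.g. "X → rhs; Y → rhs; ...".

A->AC, B->BCC, C->CC

  step 2 ⇒ step 3: CCCCBCCCCCCACCCACCC ⇒ CC·CC·CC·CC·BCC·CC·CC·CC·CC·CC·CC·AC·CC·CC·CC·AC·CC·CC·CC
    A ↦ AC
    B ↦ BCC
    C ↦ CC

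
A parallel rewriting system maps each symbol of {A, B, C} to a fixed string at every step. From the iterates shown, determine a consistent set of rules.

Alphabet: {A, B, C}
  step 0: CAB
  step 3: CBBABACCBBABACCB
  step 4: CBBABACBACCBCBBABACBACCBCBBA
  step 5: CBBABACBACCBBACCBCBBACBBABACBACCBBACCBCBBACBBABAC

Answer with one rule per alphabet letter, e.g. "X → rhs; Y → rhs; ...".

A->C, B->BA, C->CB

  step 4 ⇒ step 5: CBBABACBACCBCBBABACBACCBCBBA ⇒ CB·BA·BA·C·BA·C·CB·BA·C·CB·CB·BA·CB·BA·BA·C·BA·C·CB·BA·C·CB·CB·BA·CB·BA·BA·C
    A ↦ C
    B ↦ BA
    C ↦ CB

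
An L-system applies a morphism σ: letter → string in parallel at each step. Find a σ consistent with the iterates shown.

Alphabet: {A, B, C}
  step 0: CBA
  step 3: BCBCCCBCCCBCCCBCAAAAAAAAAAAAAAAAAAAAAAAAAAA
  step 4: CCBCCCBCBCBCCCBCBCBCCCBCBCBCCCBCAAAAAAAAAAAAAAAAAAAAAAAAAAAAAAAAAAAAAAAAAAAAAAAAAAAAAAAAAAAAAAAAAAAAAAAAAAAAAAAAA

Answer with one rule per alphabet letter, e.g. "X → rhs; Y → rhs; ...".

  step 3 ⇒ step 4: BCBCCCBCCCBCCCBCAAAAAAAAAAAAAAAAAAAAAAAAAAA ⇒ CC·BC·CC·BC·BC·BC·CC·BC·BC·BC·CC·BC·BC·BC·CC·BC·AAA·AAA·AAA·AAA·AAA·AAA·AAA·AAA·AAA·AAA·AAA·AAA·AAA·AAA·AAA·AAA·AAA·AAA·AAA·AAA·AAA·AAA·AAA·AAA·AAA·AAA·AAA
    A ↦ AAA
    B ↦ CC
    C ↦ BC

A->AAA, B->CC, C->BC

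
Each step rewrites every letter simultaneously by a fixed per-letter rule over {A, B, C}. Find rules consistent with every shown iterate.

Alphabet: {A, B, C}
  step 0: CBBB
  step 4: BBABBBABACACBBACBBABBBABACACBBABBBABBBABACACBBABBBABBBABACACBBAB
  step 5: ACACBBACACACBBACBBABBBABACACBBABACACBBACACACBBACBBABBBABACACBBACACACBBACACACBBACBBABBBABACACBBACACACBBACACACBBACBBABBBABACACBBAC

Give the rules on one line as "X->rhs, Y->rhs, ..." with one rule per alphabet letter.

A->BB, B->AC, C->AB

  step 4 ⇒ step 5: BBABBBABACACBBACBBABBBABACACBBABBBABBBABACACBBABBBABBBABACACBBAB ⇒ AC·AC·BB·AC·AC·AC·BB·AC·BB·AB·BB·AB·AC·AC·BB·AB·AC·AC·BB·AC·AC·AC·BB·AC·BB·AB·BB·AB·AC·AC·BB·AC·AC·AC·BB·AC·AC·AC·BB·AC·BB·AB·BB·AB·AC·AC·BB·AC·AC·AC·BB·AC·AC·AC·BB·AC·BB·AB·BB·AB·AC·AC·BB·AC
    A ↦ BB
    B ↦ AC
    C ↦ AB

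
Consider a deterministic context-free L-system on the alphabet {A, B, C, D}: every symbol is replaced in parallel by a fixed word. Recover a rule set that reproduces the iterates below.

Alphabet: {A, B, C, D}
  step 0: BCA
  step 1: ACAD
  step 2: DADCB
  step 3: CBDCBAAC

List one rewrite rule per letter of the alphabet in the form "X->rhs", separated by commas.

  step 2 ⇒ step 3: DADCB ⇒ CB·D·CB·A·AC
    A ↦ D
    B ↦ AC
    C ↦ A
    D ↦ CB

A->D, B->AC, C->A, D->CB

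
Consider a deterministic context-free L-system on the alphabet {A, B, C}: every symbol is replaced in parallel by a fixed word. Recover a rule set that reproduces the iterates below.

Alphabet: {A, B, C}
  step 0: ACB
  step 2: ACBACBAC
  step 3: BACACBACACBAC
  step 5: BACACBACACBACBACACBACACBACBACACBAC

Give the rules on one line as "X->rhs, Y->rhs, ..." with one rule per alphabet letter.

  step 2 ⇒ step 3: ACBACBAC ⇒ B·AC·AC·B·AC·AC·B·AC
    A ↦ B
    B ↦ AC
    C ↦ AC

A->B, B->AC, C->AC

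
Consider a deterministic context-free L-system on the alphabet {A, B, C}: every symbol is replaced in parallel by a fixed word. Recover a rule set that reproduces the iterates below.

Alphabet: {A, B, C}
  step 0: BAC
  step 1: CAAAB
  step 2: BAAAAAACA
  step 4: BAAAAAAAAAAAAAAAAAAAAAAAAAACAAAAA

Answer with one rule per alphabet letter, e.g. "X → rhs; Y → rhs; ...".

  step 1 ⇒ step 2: CAAAB ⇒ B·AA·AA·AA·CA
    A ↦ AA
    B ↦ CA
    C ↦ B

A->AA, B->CA, C->B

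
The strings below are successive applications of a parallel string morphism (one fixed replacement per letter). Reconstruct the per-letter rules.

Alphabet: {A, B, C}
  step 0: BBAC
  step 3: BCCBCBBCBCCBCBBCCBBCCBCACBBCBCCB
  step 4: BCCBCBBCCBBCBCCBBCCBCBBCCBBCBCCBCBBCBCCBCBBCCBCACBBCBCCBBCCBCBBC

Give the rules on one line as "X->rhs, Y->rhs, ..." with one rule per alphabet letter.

  step 3 ⇒ step 4: BCCBCBBCBCCBCBBCCBBCCBCACBBCBCCB ⇒ BC·CB·CB·BC·CB·BC·BC·CB·BC·CB·CB·BC·CB·BC·BC·CB·CB·BC·BC·CB·CB·BC·CB·CA·CB·BC·BC·CB·BC·CB·CB·BC
    A ↦ CA
    B ↦ BC
    C ↦ CB

A->CA, B->BC, C->CB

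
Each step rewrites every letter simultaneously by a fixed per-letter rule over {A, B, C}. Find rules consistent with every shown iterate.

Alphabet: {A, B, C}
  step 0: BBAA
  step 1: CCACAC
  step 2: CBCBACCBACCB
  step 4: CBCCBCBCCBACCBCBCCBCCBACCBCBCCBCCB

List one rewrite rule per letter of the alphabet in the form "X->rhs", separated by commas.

A->AC, B->C, C->CB

  step 1 ⇒ step 2: CCACAC ⇒ CB·CB·AC·CB·AC·CB
    A ↦ AC
    C ↦ CB
  step 0 ⇒ step 1: BBAA ⇒ C·C·AC·AC
    B ↦ C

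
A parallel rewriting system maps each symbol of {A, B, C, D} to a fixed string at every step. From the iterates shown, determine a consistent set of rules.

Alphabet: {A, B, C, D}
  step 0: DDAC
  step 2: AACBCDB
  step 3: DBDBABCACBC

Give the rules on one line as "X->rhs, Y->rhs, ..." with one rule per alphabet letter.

A->DB, B->BC, C->A, D->C

  step 2 ⇒ step 3: AACBCDB ⇒ DB·DB·A·BC·A·C·BC
    A ↦ DB
    B ↦ BC
    C ↦ A
    D ↦ C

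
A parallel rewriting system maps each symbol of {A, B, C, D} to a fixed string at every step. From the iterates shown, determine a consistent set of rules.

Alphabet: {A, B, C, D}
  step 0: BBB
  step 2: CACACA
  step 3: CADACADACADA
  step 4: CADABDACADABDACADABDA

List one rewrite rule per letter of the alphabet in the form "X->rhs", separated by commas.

A->DA, B->C, C->CA, D->B

  step 3 ⇒ step 4: CADACADACADA ⇒ CA·DA·B·DA·CA·DA·B·DA·CA·DA·B·DA
    A ↦ DA
    C ↦ CA
    D ↦ B
    B ↦ C  (constrained at step 0)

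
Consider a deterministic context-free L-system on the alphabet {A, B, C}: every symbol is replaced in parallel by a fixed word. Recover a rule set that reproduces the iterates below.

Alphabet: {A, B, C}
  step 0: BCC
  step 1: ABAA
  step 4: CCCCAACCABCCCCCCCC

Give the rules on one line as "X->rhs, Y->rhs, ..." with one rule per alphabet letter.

  step 0 ⇒ step 1: BCC ⇒ AB·A·A
    B ↦ AB
    C ↦ A
    A ↦ CC  (constrained at step 1)

A->CC, B->AB, C->A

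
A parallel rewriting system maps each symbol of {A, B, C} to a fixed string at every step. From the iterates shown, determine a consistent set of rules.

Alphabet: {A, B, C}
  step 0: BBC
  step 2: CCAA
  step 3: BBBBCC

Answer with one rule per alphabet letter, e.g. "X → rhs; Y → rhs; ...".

  step 2 ⇒ step 3: CCAA ⇒ BB·BB·C·C
    A ↦ C
    C ↦ BB
    B ↦ A  (constrained at step 0)

A->C, B->A, C->BB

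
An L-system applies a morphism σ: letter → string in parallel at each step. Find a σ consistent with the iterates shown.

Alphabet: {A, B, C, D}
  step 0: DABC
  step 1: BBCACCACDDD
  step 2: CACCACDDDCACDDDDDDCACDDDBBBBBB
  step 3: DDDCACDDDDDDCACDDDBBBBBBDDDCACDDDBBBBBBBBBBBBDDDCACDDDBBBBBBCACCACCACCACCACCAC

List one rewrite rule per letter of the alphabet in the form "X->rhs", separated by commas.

A->CAC, B->CAC, C->DDD, D->BB

  step 2 ⇒ step 3: CACCACDDDCACDDDDDDCACDDDBBBBBB ⇒ DDD·CAC·DDD·DDD·CAC·DDD·BB·BB·BB·DDD·CAC·DDD·BB·BB·BB·BB·BB·BB·DDD·CAC·DDD·BB·BB·BB·CAC·CAC·CAC·CAC·CAC·CAC
    A ↦ CAC
    B ↦ CAC
    C ↦ DDD
    D ↦ BB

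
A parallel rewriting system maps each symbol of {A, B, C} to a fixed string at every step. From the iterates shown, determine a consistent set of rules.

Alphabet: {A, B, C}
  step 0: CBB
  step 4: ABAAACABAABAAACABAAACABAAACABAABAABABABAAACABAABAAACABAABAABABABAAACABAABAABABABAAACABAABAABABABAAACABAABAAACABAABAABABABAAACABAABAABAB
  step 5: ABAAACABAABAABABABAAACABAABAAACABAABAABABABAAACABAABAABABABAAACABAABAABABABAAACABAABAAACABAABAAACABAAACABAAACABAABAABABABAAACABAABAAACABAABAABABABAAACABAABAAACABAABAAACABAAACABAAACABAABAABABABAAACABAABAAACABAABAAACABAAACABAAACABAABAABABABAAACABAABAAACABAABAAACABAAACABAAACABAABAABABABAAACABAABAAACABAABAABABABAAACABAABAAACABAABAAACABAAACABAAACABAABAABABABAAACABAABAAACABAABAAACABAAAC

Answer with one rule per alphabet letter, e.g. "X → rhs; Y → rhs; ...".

  step 4 ⇒ step 5: ABAAACABAABAAACABAAACABAAACABAABAABABABAAACABAABAAACABAABAABABABAAACABAABAABABABAAACABAABAABABABAAACABAABAAACABAABAABABABAAACABAABAABAB ⇒ ABA·AAC·ABA·ABA·ABA·B·ABA·AAC·ABA·ABA·AAC·ABA·ABA·ABA·B·ABA·AAC·ABA·ABA·ABA·B·ABA·AAC·ABA·ABA·ABA·B·ABA·AAC·ABA·ABA·AAC·ABA·ABA·AAC·ABA·AAC·ABA·AAC·ABA·ABA·ABA·B·ABA·AAC·ABA·ABA·AAC·ABA·ABA·ABA·B·ABA·AAC·ABA·ABA·AAC·ABA·ABA·AAC·ABA·AAC·ABA·AAC·ABA·ABA·ABA·B·ABA·AAC·ABA·ABA·AAC·ABA·ABA·AAC·ABA·AAC·ABA·AAC·ABA·ABA·ABA·B·ABA·AAC·ABA·ABA·AAC·ABA·ABA·AAC·ABA·AAC·ABA·AAC·ABA·ABA·ABA·B·ABA·AAC·ABA·ABA·AAC·ABA·ABA·ABA·B·ABA·AAC·ABA·ABA·AAC·ABA·ABA·AAC·ABA·AAC·ABA·AAC·ABA·ABA·ABA·B·ABA·AAC·ABA·ABA·AAC·ABA·ABA·AAC·ABA·AAC
    A ↦ ABA
    B ↦ AAC
    C ↦ B

A->ABA, B->AAC, C->B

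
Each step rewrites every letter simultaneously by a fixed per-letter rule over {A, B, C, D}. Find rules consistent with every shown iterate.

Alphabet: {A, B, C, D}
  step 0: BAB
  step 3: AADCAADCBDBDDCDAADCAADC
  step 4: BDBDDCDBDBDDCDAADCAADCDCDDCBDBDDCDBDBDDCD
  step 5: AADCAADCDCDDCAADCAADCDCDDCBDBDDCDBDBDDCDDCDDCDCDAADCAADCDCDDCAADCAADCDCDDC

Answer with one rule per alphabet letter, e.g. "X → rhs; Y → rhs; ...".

A->BD, B->AA, C->D, D->DC

  step 4 ⇒ step 5: BDBDDCDBDBDDCDAADCAADCDCDDCBDBDDCDBDBDDCD ⇒ AA·DC·AA·DC·DC·D·DC·AA·DC·AA·DC·DC·D·DC·BD·BD·DC·D·BD·BD·DC·D·DC·D·DC·DC·D·AA·DC·AA·DC·DC·D·DC·AA·DC·AA·DC·DC·D·DC
    A ↦ BD
    B ↦ AA
    C ↦ D
    D ↦ DC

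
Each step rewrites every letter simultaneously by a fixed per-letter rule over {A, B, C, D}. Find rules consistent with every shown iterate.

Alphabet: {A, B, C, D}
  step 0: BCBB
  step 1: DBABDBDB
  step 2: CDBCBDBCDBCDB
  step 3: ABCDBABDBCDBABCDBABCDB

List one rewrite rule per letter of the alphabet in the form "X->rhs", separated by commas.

  step 2 ⇒ step 3: CDBCBDBCDBCDB ⇒ AB·C·DB·AB·DB·C·DB·AB·C·DB·AB·C·DB
    B ↦ DB
    C ↦ AB
    D ↦ C
  step 1 ⇒ step 2: DBABDBDB ⇒ C·DB·CB·DB·C·DB·C·DB
    A ↦ CB

A->CB, B->DB, C->AB, D->C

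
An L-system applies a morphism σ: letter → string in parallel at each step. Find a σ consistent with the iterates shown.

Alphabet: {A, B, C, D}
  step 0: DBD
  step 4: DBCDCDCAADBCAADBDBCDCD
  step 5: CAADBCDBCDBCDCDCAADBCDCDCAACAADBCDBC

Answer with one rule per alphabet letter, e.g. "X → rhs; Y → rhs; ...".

  step 4 ⇒ step 5: DBCDCDCAADBCAADBDBCDCD ⇒ C·AA·DB·C·DB·C·DB·CD·CD·C·AA·DB·CD·CD·C·AA·C·AA·DB·C·DB·C
    A ↦ CD
    B ↦ AA
    C ↦ DB
    D ↦ C

A->CD, B->AA, C->DB, D->C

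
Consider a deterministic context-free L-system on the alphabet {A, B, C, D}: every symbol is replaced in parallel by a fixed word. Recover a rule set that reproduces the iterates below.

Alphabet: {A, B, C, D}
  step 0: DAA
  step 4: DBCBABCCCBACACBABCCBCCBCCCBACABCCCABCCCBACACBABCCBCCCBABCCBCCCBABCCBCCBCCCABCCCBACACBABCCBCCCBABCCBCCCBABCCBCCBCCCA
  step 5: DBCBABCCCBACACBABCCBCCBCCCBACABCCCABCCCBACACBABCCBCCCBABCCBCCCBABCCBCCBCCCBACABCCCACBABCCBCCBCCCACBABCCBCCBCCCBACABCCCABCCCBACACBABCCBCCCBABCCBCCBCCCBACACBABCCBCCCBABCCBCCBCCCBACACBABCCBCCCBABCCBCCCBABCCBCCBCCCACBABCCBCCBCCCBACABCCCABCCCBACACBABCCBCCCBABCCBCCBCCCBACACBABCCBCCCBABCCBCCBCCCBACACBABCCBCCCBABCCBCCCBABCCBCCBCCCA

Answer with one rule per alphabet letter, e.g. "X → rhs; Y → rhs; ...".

  step 4 ⇒ step 5: DBCBABCCCBACACBABCCBCCBCCCBACABCCCABCCCBACACBABCCBCCCBABCCBCCCBABCCBCCBCCCABCCCBACACBABCCBCCCBABCCBCCCBABCCBCCBCCCA ⇒ DB·CBA·BCC·CBA·CA·CBA·BCC·BCC·BCC·CBA·CA·BCC·CA·BCC·CBA·CA·CBA·BCC·BCC·CBA·BCC·BCC·CBA·BCC·BCC·BCC·CBA·CA·BCC·CA·CBA·BCC·BCC·BCC·CA·CBA·BCC·BCC·BCC·CBA·CA·BCC·CA·BCC·CBA·CA·CBA·BCC·BCC·CBA·BCC·BCC·BCC·CBA·CA·CBA·BCC·BCC·CBA·BCC·BCC·BCC·CBA·CA·CBA·BCC·BCC·CBA·BCC·BCC·CBA·BCC·BCC·BCC·CA·CBA·BCC·BCC·BCC·CBA·CA·BCC·CA·BCC·CBA·CA·CBA·BCC·BCC·CBA·BCC·BCC·BCC·CBA·CA·CBA·BCC·BCC·CBA·BCC·BCC·BCC·CBA·CA·CBA·BCC·BCC·CBA·BCC·BCC·CBA·BCC·BCC·BCC·CA
    A ↦ CA
    B ↦ CBA
    C ↦ BCC
    D ↦ DB

A->CA, B->CBA, C->BCC, D->DB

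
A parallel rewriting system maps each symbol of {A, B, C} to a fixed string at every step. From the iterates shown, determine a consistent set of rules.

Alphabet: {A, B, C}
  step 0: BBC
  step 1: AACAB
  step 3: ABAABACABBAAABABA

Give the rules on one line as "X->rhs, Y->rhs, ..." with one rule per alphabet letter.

  step 0 ⇒ step 1: BBC ⇒ A·A·CAB
    B ↦ A
    C ↦ CAB
    A ↦ BA  (constrained at step 1)

A->BA, B->A, C->CAB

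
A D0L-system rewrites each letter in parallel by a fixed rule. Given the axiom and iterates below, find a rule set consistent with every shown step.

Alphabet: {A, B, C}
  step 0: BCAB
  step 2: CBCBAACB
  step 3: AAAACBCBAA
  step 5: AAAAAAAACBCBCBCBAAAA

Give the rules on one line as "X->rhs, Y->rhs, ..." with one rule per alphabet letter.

  step 2 ⇒ step 3: CBCBAACB ⇒ A·A·A·A·CB·CB·A·A
    A ↦ CB
    B ↦ A
    C ↦ A

A->CB, B->A, C->A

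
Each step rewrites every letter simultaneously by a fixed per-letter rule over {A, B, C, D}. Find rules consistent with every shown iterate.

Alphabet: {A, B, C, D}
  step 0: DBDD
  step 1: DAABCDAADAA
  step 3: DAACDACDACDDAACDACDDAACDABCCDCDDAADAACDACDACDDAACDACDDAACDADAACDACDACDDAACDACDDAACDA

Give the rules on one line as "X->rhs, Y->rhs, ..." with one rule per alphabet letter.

A->CDA, B->BC, C->CD, D->DAA

  step 0 ⇒ step 1: DBDD ⇒ DAA·BC·DAA·DAA
    B ↦ BC
    D ↦ DAA
    A ↦ CDA  (constrained at step 1)
    C ↦ CD  (constrained at step 1)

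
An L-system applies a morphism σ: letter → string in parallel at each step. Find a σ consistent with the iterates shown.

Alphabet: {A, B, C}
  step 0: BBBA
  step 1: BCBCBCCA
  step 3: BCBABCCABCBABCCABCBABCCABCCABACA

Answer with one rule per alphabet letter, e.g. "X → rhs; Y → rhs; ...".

  step 0 ⇒ step 1: BBBA ⇒ BC·BC·BC·CA
    A ↦ CA
    B ↦ BC
    C ↦ BA  (constrained at step 1)

A->CA, B->BC, C->BA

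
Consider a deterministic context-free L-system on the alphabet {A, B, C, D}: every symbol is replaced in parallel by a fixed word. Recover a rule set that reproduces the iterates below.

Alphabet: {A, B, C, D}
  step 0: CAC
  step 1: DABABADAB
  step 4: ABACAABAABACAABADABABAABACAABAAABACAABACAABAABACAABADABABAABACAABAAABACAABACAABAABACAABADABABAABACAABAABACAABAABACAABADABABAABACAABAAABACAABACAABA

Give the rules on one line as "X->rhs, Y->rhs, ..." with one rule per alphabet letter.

A->ABA, B->CA, C->DAB, D->A

  step 0 ⇒ step 1: CAC ⇒ DAB·ABA·DAB
    A ↦ ABA
    C ↦ DAB
    B ↦ CA  (constrained at step 1)
    D ↦ A  (constrained at step 1)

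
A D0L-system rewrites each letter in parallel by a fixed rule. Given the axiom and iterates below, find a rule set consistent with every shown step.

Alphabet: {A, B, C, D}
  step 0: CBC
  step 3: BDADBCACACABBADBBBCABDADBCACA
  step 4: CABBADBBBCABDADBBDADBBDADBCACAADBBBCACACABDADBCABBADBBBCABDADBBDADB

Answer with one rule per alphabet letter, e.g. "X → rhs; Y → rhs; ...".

A->ADB, B->CA, C->BD, D->BB

  step 3 ⇒ step 4: BDADBCACACABBADBBBCABDADBCACA ⇒ CA·BB·ADB·BB·CA·BD·ADB·BD·ADB·BD·ADB·CA·CA·ADB·BB·CA·CA·CA·BD·ADB·CA·BB·ADB·BB·CA·BD·ADB·BD·ADB
    A ↦ ADB
    B ↦ CA
    C ↦ BD
    D ↦ BB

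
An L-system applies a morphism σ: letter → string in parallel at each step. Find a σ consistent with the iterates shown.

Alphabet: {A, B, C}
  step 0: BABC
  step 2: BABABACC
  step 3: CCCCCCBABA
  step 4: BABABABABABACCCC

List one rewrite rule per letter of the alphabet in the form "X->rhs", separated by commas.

  step 3 ⇒ step 4: CCCCCCBABA ⇒ BA·BA·BA·BA·BA·BA·C·C·C·C
    A ↦ C
    B ↦ C
    C ↦ BA

A->C, B->C, C->BA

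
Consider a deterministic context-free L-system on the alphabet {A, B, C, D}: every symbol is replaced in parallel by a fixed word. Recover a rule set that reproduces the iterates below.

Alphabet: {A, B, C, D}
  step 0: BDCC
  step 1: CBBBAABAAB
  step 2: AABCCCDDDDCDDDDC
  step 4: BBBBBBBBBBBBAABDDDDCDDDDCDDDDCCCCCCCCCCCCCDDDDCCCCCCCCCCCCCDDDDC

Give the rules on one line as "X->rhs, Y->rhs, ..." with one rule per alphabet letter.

A->DD, B->C, C->AAB, D->BBB

  step 1 ⇒ step 2: CBBBAABAAB ⇒ AAB·C·C·C·DD·DD·C·DD·DD·C
    A ↦ DD
    B ↦ C
    C ↦ AAB
  step 0 ⇒ step 1: BDCC ⇒ C·BBB·AAB·AAB
    D ↦ BBB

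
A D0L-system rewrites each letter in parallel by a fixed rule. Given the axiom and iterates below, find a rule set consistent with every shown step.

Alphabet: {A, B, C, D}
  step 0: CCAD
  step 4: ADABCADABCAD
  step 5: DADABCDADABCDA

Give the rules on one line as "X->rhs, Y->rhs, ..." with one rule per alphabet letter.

  step 4 ⇒ step 5: ADABCADABCAD ⇒ D·A·D·A·BC·D·A·D·A·BC·D·A
    A ↦ D
    B ↦ A
    C ↦ BC
    D ↦ A

A->D, B->A, C->BC, D->A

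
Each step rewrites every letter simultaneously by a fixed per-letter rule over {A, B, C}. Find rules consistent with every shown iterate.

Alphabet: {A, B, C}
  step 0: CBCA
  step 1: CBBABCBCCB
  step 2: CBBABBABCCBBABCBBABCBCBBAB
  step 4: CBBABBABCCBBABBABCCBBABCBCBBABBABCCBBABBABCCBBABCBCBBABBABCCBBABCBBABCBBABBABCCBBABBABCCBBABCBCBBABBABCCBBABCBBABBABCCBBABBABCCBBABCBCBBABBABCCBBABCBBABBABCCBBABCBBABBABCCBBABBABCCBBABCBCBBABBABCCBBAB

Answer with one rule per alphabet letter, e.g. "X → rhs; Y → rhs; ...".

A->CCB, B->BAB, C->CB

  step 1 ⇒ step 2: CBBABCBCCB ⇒ CB·BAB·BAB·CCB·BAB·CB·BAB·CB·CB·BAB
    A ↦ CCB
    B ↦ BAB
    C ↦ CB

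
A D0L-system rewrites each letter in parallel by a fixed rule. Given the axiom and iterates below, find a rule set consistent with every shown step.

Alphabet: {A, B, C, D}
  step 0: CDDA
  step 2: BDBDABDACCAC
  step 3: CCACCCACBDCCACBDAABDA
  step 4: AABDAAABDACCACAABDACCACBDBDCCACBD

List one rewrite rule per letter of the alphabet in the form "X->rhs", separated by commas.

A->BD, B->CC, C->A, D->AC

  step 3 ⇒ step 4: CCACCCACBDCCACBDAABDA ⇒ A·A·BD·A·A·A·BD·A·CC·AC·A·A·BD·A·CC·AC·BD·BD·CC·AC·BD
    A ↦ BD
    B ↦ CC
    C ↦ A
    D ↦ AC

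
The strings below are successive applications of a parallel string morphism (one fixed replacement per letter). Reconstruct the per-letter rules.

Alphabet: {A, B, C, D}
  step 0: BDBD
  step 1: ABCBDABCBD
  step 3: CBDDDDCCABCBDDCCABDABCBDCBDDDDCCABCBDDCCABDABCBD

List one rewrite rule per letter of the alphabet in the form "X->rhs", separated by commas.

  step 0 ⇒ step 1: BDBD ⇒ AB·CBD·AB·CBD
    B ↦ AB
    D ↦ CBD
    A ↦ DCC  (constrained at step 1)
    C ↦ D  (constrained at step 1)

A->DCC, B->AB, C->D, D->CBD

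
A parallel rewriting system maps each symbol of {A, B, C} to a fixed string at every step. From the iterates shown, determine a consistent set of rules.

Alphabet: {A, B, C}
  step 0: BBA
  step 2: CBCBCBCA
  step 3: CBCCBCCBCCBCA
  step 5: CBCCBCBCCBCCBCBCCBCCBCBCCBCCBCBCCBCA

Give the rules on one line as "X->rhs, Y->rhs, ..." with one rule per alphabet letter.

  step 2 ⇒ step 3: CBCBCBCA ⇒ CB·C·CB·C·CB·C·CB·CA
    A ↦ CA
    B ↦ C
    C ↦ CB

A->CA, B->C, C->CB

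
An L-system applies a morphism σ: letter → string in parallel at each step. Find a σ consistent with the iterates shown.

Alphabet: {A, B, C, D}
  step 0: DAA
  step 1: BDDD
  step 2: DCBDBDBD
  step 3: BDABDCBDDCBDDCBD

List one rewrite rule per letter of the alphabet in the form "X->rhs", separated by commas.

A->D, B->DC, C->AB, D->BD

  step 2 ⇒ step 3: DCBDBDBD ⇒ BD·AB·DC·BD·DC·BD·DC·BD
    B ↦ DC
    C ↦ AB
    D ↦ BD
  step 0 ⇒ step 1: DAA ⇒ BD·D·D
    A ↦ D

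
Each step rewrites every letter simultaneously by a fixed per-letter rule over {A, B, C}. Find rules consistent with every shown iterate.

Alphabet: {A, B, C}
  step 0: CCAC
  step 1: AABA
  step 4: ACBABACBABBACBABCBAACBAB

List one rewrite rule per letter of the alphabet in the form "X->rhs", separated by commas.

A->B, B->CBA, C->A

  step 0 ⇒ step 1: CCAC ⇒ A·A·B·A
    A ↦ B
    C ↦ A
    B ↦ CBA  (constrained at step 1)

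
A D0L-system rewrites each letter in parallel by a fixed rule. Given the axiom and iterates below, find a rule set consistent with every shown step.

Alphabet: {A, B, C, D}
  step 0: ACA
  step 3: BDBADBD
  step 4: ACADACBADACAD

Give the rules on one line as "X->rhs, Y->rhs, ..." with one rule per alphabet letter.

  step 3 ⇒ step 4: BDBADBD ⇒ AC·AD·AC·B·AD·AC·AD
    A ↦ B
    B ↦ AC
    D ↦ AD
    C ↦ D  (constrained at step 0)

A->B, B->AC, C->D, D->AD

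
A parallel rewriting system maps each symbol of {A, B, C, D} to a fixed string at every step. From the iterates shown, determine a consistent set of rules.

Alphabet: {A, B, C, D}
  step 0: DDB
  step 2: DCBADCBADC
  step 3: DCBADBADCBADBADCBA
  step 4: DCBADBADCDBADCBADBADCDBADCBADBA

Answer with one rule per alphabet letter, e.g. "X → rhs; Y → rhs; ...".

A->BA, B->D, C->BA, D->DC

  step 3 ⇒ step 4: DCBADBADCBADBADCBA ⇒ DC·BA·D·BA·DC·D·BA·DC·BA·D·BA·DC·D·BA·DC·BA·D·BA
    A ↦ BA
    B ↦ D
    C ↦ BA
    D ↦ DC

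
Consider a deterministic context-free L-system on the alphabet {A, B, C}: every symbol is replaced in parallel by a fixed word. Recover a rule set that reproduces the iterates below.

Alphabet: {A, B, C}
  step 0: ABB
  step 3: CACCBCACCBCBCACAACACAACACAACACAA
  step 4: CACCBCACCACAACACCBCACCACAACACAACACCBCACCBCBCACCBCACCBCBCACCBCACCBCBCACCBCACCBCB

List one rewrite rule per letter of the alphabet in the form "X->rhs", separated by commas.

A->CB, B->AA, C->CAC

  step 3 ⇒ step 4: CACCBCACCBCBCACAACACAACACAACACAA ⇒ CAC·CB·CAC·CAC·AA·CAC·CB·CAC·CAC·AA·CAC·AA·CAC·CB·CAC·CB·CB·CAC·CB·CAC·CB·CB·CAC·CB·CAC·CB·CB·CAC·CB·CAC·CB·CB
    A ↦ CB
    B ↦ AA
    C ↦ CAC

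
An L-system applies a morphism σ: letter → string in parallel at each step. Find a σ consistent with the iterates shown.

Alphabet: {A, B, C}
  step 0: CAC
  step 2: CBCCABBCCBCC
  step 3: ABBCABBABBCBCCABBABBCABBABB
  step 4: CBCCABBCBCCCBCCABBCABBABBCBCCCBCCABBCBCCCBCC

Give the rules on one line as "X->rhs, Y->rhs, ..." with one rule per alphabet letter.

A->CB, B->C, C->ABB

  step 3 ⇒ step 4: ABBCABBABBCBCCABBABBCABBABB ⇒ CB·C·C·ABB·CB·C·C·CB·C·C·ABB·C·ABB·ABB·CB·C·C·CB·C·C·ABB·CB·C·C·CB·C·C
    A ↦ CB
    B ↦ C
    C ↦ ABB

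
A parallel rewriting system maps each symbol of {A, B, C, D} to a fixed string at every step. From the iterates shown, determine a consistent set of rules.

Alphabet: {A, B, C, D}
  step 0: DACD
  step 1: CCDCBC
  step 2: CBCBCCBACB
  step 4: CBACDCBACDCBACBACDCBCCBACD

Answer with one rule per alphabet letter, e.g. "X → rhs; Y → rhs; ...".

A->CD, B->A, C->CB, D->C

  step 1 ⇒ step 2: CCDCBC ⇒ CB·CB·C·CB·A·CB
    B ↦ A
    C ↦ CB
    D ↦ C
  step 0 ⇒ step 1: DACD ⇒ C·CD·CB·C
    A ↦ CD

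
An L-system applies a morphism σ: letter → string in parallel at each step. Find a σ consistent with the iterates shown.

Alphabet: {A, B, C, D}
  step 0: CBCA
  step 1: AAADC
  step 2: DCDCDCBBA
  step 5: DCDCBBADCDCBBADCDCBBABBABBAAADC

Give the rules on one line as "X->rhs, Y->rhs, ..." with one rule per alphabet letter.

  step 1 ⇒ step 2: AAADC ⇒ DC·DC·DC·BB·A
    A ↦ DC
    C ↦ A
    D ↦ BB
  step 0 ⇒ step 1: CBCA ⇒ A·A·A·DC
    B ↦ A

A->DC, B->A, C->A, D->BB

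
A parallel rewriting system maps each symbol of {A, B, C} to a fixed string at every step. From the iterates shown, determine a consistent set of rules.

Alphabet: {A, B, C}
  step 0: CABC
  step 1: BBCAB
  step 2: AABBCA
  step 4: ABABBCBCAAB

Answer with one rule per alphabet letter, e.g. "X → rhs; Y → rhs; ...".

A->BC, B->A, C->B

  step 1 ⇒ step 2: BBCAB ⇒ A·A·B·BC·A
    A ↦ BC
    B ↦ A
    C ↦ B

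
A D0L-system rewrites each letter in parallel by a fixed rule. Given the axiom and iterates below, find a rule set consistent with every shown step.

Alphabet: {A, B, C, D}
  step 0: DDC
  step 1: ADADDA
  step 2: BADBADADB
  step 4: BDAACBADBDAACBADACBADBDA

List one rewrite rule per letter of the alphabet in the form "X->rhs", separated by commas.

A->B, B->AC, C->DA, D->AD

  step 1 ⇒ step 2: ADADDA ⇒ B·AD·B·AD·AD·B
    A ↦ B
    D ↦ AD
    B ↦ AC  (constrained at step 2)
  step 0 ⇒ step 1: DDC ⇒ AD·AD·DA
    C ↦ DA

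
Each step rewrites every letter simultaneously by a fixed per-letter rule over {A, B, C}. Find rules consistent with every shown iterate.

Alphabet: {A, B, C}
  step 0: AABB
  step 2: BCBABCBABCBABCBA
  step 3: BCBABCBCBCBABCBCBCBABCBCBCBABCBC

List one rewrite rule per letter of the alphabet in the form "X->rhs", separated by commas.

  step 2 ⇒ step 3: BCBABCBABCBABCBA ⇒ BC·BA·BC·BC·BC·BA·BC·BC·BC·BA·BC·BC·BC·BA·BC·BC
    A ↦ BC
    B ↦ BC
    C ↦ BA

A->BC, B->BC, C->BA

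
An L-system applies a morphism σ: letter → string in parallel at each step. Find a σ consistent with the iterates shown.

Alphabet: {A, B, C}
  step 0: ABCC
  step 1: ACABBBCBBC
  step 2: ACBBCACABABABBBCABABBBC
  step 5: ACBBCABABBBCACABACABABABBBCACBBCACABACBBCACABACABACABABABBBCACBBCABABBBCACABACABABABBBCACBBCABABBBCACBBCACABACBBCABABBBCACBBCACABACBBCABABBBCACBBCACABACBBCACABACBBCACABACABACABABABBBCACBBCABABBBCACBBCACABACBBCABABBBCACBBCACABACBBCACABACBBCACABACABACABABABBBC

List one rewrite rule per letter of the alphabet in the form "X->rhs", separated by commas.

A->AC, B->AB, C->BBC

  step 1 ⇒ step 2: ACABBBCBBC ⇒ AC·BBC·AC·AB·AB·AB·BBC·AB·AB·BBC
    A ↦ AC
    B ↦ AB
    C ↦ BBC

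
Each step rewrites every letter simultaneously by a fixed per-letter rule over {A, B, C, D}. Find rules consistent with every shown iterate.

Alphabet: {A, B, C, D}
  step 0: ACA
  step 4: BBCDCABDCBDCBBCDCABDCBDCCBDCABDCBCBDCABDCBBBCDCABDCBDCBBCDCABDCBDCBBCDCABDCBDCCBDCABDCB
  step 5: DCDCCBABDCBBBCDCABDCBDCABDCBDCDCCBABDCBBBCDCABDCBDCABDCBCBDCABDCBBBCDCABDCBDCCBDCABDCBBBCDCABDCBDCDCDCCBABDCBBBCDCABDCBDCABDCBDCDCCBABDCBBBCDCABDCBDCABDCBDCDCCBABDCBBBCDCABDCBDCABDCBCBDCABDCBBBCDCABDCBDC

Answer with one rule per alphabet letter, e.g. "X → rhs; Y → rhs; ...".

  step 4 ⇒ step 5: BBCDCABDCBDCBBCDCABDCBDCCBDCABDCBCBDCABDCBBBCDCABDCBDCBBCDCABDCBDCBBCDCABDCBDCCBDCABDCB ⇒ DC·DC·CB·ABD·CB·BBC·DC·ABD·CB·DC·ABD·CB·DC·DC·CB·ABD·CB·BBC·DC·ABD·CB·DC·ABD·CB·CB·DC·ABD·CB·BBC·DC·ABD·CB·DC·CB·DC·ABD·CB·BBC·DC·ABD·CB·DC·DC·DC·CB·ABD·CB·BBC·DC·ABD·CB·DC·ABD·CB·DC·DC·CB·ABD·CB·BBC·DC·ABD·CB·DC·ABD·CB·DC·DC·CB·ABD·CB·BBC·DC·ABD·CB·DC·ABD·CB·CB·DC·ABD·CB·BBC·DC·ABD·CB·DC
    A ↦ BBC
    B ↦ DC
    C ↦ CB
    D ↦ ABD

A->BBC, B->DC, C->CB, D->ABD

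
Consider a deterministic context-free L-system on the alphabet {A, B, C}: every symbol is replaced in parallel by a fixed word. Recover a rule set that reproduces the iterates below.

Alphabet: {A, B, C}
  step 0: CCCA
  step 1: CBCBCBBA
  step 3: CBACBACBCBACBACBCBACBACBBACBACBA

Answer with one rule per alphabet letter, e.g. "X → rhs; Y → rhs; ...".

  step 0 ⇒ step 1: CCCA ⇒ CB·CB·CB·BA
    A ↦ BA
    C ↦ CB
    B ↦ AC  (constrained at step 1)

A->BA, B->AC, C->CB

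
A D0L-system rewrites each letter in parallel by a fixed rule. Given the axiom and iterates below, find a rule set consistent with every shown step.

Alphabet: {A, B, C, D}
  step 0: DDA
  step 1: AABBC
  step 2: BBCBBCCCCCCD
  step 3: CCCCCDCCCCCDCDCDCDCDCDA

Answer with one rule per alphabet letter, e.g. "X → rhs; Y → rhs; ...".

  step 2 ⇒ step 3: BBCBBCCCCCCD ⇒ CC·CC·CD·CC·CC·CD·CD·CD·CD·CD·CD·A
    B ↦ CC
    C ↦ CD
    D ↦ A
  step 0 ⇒ step 1: DDA ⇒ A·A·BBC
    A ↦ BBC

A->BBC, B->CC, C->CD, D->A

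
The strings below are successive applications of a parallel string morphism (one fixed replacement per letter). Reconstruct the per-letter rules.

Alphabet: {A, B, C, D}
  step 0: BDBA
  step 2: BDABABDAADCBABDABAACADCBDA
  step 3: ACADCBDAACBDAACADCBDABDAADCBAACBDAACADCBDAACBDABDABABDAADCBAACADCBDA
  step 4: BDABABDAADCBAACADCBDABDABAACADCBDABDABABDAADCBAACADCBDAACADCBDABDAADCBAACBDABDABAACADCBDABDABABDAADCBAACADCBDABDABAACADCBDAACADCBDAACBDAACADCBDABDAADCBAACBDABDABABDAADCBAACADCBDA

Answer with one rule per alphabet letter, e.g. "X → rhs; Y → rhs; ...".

  step 3 ⇒ step 4: ACADCBDAACBDAACADCBDABDAADCBAACBDAACADCBDAACBDABDABABDAADCBAACADCBDA ⇒ BDA·BA·BDA·ADC·BA·AC·ADC·BDA·BDA·BA·AC·ADC·BDA·BDA·BA·BDA·ADC·BA·AC·ADC·BDA·AC·ADC·BDA·BDA·ADC·BA·AC·BDA·BDA·BA·AC·ADC·BDA·BDA·BA·BDA·ADC·BA·AC·ADC·BDA·BDA·BA·AC·ADC·BDA·AC·ADC·BDA·AC·BDA·AC·ADC·BDA·BDA·ADC·BA·AC·BDA·BDA·BA·BDA·ADC·BA·AC·ADC·BDA
    A ↦ BDA
    B ↦ AC
    C ↦ BA
    D ↦ ADC

A->BDA, B->AC, C->BA, D->ADC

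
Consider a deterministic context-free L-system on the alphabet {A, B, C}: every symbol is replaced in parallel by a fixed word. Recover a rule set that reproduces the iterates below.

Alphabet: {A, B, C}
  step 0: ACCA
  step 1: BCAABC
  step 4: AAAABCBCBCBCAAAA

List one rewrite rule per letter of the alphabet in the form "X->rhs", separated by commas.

A->BC, B->A, C->A

  step 0 ⇒ step 1: ACCA ⇒ BC·A·A·BC
    A ↦ BC
    C ↦ A
    B ↦ A  (constrained at step 1)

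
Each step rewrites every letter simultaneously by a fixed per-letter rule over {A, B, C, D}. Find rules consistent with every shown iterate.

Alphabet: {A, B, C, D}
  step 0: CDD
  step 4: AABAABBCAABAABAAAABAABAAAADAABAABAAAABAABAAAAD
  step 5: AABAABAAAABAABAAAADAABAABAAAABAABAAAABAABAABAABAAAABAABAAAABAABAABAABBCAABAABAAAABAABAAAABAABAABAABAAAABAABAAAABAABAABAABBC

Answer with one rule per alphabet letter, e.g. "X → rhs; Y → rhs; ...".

  step 4 ⇒ step 5: AABAABBCAABAABAAAABAABAAAADAABAABAAAABAABAAAAD ⇒ AAB·AAB·AA·AAB·AAB·AA·AA·D·AAB·AAB·AA·AAB·AAB·AA·AAB·AAB·AAB·AAB·AA·AAB·AAB·AA·AAB·AAB·AAB·AAB·BC·AAB·AAB·AA·AAB·AAB·AA·AAB·AAB·AAB·AAB·AA·AAB·AAB·AA·AAB·AAB·AAB·AAB·BC
    A ↦ AAB
    B ↦ AA
    C ↦ D
    D ↦ BC

A->AAB, B->AA, C->D, D->BC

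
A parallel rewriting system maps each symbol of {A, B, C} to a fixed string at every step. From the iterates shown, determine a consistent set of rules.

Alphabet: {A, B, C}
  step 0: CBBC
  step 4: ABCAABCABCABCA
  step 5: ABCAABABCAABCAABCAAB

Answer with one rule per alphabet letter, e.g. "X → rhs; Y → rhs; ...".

  step 4 ⇒ step 5: ABCAABCABCABCA ⇒ AB·C·A·AB·AB·C·A·AB·C·A·AB·C·A·AB
    A ↦ AB
    B ↦ C
    C ↦ A

A->AB, B->C, C->A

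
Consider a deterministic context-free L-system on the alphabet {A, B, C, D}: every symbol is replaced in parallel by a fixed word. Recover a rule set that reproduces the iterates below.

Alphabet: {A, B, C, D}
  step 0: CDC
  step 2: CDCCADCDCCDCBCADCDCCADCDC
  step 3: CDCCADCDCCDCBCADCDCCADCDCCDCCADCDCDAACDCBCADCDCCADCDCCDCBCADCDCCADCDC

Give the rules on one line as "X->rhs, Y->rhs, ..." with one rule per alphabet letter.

  step 2 ⇒ step 3: CDCCADCDCCDCBCADCDCCADCDC ⇒ CDC·CAD·CDC·CDC·B·CAD·CDC·CAD·CDC·CDC·CAD·CDC·DAA·CDC·B·CAD·CDC·CAD·CDC·CDC·B·CAD·CDC·CAD·CDC
    A ↦ B
    B ↦ DAA
    C ↦ CDC
    D ↦ CAD

A->B, B->DAA, C->CDC, D->CAD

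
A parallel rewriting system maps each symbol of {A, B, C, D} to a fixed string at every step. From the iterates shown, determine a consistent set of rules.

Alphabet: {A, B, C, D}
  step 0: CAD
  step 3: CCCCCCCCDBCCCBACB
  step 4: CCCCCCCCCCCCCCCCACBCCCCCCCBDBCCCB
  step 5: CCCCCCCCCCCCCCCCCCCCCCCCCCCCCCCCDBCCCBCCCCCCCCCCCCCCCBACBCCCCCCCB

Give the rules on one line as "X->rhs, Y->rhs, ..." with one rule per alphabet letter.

  step 4 ⇒ step 5: CCCCCCCCCCCCCCCCACBCCCCCCCBDBCCCB ⇒ CC·CC·CC·CC·CC·CC·CC·CC·CC·CC·CC·CC·CC·CC·CC·CC·DB·CC·CB·CC·CC·CC·CC·CC·CC·CC·CB·A·CB·CC·CC·CC·CB
    A ↦ DB
    B ↦ CB
    C ↦ CC
    D ↦ A

A->DB, B->CB, C->CC, D->A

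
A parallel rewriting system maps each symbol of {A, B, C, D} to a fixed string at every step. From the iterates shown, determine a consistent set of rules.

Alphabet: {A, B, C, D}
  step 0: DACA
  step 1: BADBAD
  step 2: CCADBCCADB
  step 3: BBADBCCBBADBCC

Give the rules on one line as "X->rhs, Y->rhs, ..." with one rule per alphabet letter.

A->AD, B->CC, C->B, D->B

  step 2 ⇒ step 3: CCADBCCADB ⇒ B·B·AD·B·CC·B·B·AD·B·CC
    A ↦ AD
    B ↦ CC
    C ↦ B
    D ↦ B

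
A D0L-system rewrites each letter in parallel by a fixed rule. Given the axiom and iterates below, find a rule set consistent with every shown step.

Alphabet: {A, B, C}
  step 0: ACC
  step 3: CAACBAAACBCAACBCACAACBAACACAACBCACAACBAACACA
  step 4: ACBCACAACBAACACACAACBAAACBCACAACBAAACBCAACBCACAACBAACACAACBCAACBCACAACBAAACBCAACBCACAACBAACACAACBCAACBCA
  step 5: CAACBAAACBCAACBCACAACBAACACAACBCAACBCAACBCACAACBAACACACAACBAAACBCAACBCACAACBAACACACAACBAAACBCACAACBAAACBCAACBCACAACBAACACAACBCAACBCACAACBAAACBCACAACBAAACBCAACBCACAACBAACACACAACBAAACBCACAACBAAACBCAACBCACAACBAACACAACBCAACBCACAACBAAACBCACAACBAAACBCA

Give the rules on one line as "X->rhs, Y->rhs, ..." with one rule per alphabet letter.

  step 4 ⇒ step 5: ACBCACAACBAACACACAACBAAACBCACAACBAAACBCAACBCACAACBAACACAACBCAACBCACAACBAAACBCAACBCACAACBAACACAACBCAACBCA ⇒ CA·ACB·AA·ACB·CA·ACB·CA·CA·ACB·AA·CA·CA·ACB·CA·ACB·CA·ACB·CA·CA·ACB·AA·CA·CA·CA·ACB·AA·ACB·CA·ACB·CA·CA·ACB·AA·CA·CA·CA·ACB·AA·ACB·CA·CA·ACB·AA·ACB·CA·ACB·CA·CA·ACB·AA·CA·CA·ACB·CA·ACB·CA·CA·ACB·AA·ACB·CA·CA·ACB·AA·ACB·CA·ACB·CA·CA·ACB·AA·CA·CA·CA·ACB·AA·ACB·CA·CA·ACB·AA·ACB·CA·ACB·CA·CA·ACB·AA·CA·CA·ACB·CA·ACB·CA·CA·ACB·AA·ACB·CA·CA·ACB·AA·ACB·CA
    A ↦ CA
    B ↦ AA
    C ↦ ACB

A->CA, B->AA, C->ACB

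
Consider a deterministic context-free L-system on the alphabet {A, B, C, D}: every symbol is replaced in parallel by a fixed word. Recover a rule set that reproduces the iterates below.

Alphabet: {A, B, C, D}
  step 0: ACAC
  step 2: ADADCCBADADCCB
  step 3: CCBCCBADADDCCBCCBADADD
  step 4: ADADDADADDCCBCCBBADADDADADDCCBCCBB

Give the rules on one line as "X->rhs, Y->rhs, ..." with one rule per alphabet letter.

A->CC, B->D, C->AD, D->B

  step 3 ⇒ step 4: CCBCCBADADDCCBCCBADADD ⇒ AD·AD·D·AD·AD·D·CC·B·CC·B·B·AD·AD·D·AD·AD·D·CC·B·CC·B·B
    A ↦ CC
    B ↦ D
    C ↦ AD
    D ↦ B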